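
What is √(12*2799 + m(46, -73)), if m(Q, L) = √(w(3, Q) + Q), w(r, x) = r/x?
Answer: √(71072208 + 46*√97474)/46 ≈ 183.29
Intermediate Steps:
m(Q, L) = √(Q + 3/Q) (m(Q, L) = √(3/Q + Q) = √(Q + 3/Q))
√(12*2799 + m(46, -73)) = √(12*2799 + √(46 + 3/46)) = √(33588 + √(46 + 3*(1/46))) = √(33588 + √(46 + 3/46)) = √(33588 + √(2119/46)) = √(33588 + √97474/46)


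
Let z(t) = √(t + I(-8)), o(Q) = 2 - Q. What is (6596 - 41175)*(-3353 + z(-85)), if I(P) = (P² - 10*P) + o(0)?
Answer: 115943387 - 34579*√61 ≈ 1.1567e+8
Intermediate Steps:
I(P) = 2 + P² - 10*P (I(P) = (P² - 10*P) + (2 - 1*0) = (P² - 10*P) + (2 + 0) = (P² - 10*P) + 2 = 2 + P² - 10*P)
z(t) = √(146 + t) (z(t) = √(t + (2 + (-8)² - 10*(-8))) = √(t + (2 + 64 + 80)) = √(t + 146) = √(146 + t))
(6596 - 41175)*(-3353 + z(-85)) = (6596 - 41175)*(-3353 + √(146 - 85)) = -34579*(-3353 + √61) = 115943387 - 34579*√61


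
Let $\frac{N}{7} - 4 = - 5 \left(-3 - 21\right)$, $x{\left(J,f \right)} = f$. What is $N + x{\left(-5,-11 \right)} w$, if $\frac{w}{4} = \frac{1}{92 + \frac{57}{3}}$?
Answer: $\frac{96304}{111} \approx 867.6$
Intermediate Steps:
$N = 868$ ($N = 28 + 7 \left(- 5 \left(-3 - 21\right)\right) = 28 + 7 \left(\left(-5\right) \left(-24\right)\right) = 28 + 7 \cdot 120 = 28 + 840 = 868$)
$w = \frac{4}{111}$ ($w = \frac{4}{92 + \frac{57}{3}} = \frac{4}{92 + 57 \cdot \frac{1}{3}} = \frac{4}{92 + 19} = \frac{4}{111} \approx 0.036036$)
$N + x{\left(-5,-11 \right)} w = 868 - \frac{44}{111} = \frac{96304}{111}$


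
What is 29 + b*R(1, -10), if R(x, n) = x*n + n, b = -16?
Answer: 349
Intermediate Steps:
R(x, n) = n + n*x (R(x, n) = n*x + n = n + n*x)
29 + b*R(1, -10) = 29 - (-160)*(1 + 1) = 29 - (-160)*2 = 29 - 16*(-20) = 29 + 320 = 349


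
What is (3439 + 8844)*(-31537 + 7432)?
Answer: -296081715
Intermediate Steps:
(3439 + 8844)*(-31537 + 7432) = 12283*(-24105) = -296081715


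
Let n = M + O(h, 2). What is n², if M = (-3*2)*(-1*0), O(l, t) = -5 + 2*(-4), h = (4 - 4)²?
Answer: 169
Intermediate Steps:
h = 0 (h = 0² = 0)
O(l, t) = -13 (O(l, t) = -5 - 8 = -13)
M = 0 (M = -6*0 = 0)
n = -13 (n = 0 - 13 = -13)
n² = (-13)² = 169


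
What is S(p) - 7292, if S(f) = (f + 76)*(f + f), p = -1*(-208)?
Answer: 110852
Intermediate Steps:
p = 208
S(f) = 2*f*(76 + f) (S(f) = (76 + f)*(2*f) = 2*f*(76 + f))
S(p) - 7292 = 2*208*(76 + 208) - 7292 = 2*208*284 - 7292 = 118144 - 7292 = 110852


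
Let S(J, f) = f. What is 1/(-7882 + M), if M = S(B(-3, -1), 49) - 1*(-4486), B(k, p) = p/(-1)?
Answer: -1/3347 ≈ -0.00029877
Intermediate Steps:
B(k, p) = -p (B(k, p) = p*(-1) = -p)
M = 4535 (M = 49 - 1*(-4486) = 49 + 4486 = 4535)
1/(-7882 + M) = 1/(-7882 + 4535) = 1/(-3347) = -1/3347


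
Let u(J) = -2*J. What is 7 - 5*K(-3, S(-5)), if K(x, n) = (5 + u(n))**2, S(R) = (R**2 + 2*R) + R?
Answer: -1118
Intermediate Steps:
S(R) = R**2 + 3*R
K(x, n) = (5 - 2*n)**2
7 - 5*K(-3, S(-5)) = 7 - 5*(-5 + 2*(-5*(3 - 5)))**2 = 7 - 5*(-5 + 2*(-5*(-2)))**2 = 7 - 5*(-5 + 2*10)**2 = 7 - 5*(-5 + 20)**2 = 7 - 5*15**2 = 7 - 5*225 = 7 - 1125 = -1118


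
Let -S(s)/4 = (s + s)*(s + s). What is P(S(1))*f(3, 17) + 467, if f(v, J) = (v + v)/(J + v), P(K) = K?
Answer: 2311/5 ≈ 462.20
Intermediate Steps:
S(s) = -16*s² (S(s) = -4*(s + s)*(s + s) = -4*2*s*2*s = -16*s²)
f(v, J) = 2*v/(J + v) (f(v, J) = (2*v)/(J + v) = 2*v/(J + v))
P(S(1))*f(3, 17) + 467 = (-16*1²)*(2*3/(17 + 3)) + 467 = (-16*1)*(2*3/20) + 467 = -32*3/20 + 467 = -16*3/10 + 467 = -24/5 + 467 = 2311/5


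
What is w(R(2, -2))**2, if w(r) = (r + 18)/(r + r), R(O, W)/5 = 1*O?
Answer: 49/25 ≈ 1.9600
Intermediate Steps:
R(O, W) = 5*O (R(O, W) = 5*(1*O) = 5*O)
w(r) = (18 + r)/(2*r) (w(r) = (18 + r)/((2*r)) = (18 + r)*(1/(2*r)) = (18 + r)/(2*r))
w(R(2, -2))**2 = ((18 + 5*2)/(2*((5*2))))**2 = ((1/2)*(18 + 10)/10)**2 = ((1/2)*(1/10)*28)**2 = (7/5)**2 = 49/25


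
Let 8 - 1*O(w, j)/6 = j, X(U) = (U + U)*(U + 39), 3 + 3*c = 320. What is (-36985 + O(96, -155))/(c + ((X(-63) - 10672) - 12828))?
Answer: 108021/61111 ≈ 1.7676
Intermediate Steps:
c = 317/3 (c = -1 + (⅓)*320 = -1 + 320/3 = 317/3 ≈ 105.67)
X(U) = 2*U*(39 + U) (X(U) = (2*U)*(39 + U) = 2*U*(39 + U))
O(w, j) = 48 - 6*j
(-36985 + O(96, -155))/(c + ((X(-63) - 10672) - 12828)) = (-36985 + (48 - 6*(-155)))/(317/3 + ((2*(-63)*(39 - 63) - 10672) - 12828)) = (-36985 + (48 + 930))/(317/3 + ((2*(-63)*(-24) - 10672) - 12828)) = (-36985 + 978)/(317/3 + ((3024 - 10672) - 12828)) = -36007/(317/3 + (-7648 - 12828)) = -36007/(317/3 - 20476) = -36007/(-61111/3) = -36007*(-3/61111) = 108021/61111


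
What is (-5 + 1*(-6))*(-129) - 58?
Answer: 1361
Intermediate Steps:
(-5 + 1*(-6))*(-129) - 58 = (-5 - 6)*(-129) - 58 = -11*(-129) - 58 = 1419 - 58 = 1361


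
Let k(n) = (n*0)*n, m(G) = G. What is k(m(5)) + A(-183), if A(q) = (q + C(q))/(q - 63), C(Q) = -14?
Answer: 197/246 ≈ 0.80081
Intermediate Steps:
k(n) = 0 (k(n) = 0*n = 0)
A(q) = (-14 + q)/(-63 + q) (A(q) = (q - 14)/(q - 63) = (-14 + q)/(-63 + q))
k(m(5)) + A(-183) = 0 + (-14 - 183)/(-63 - 183) = 0 - 197/(-246) = 0 - 1/246*(-197) = 0 + 197/246 = 197/246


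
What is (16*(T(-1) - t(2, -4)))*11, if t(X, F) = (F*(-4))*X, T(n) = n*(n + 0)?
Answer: -5456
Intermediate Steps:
T(n) = n**2 (T(n) = n*n = n**2)
t(X, F) = -4*F*X (t(X, F) = (-4*F)*X = -4*F*X)
(16*(T(-1) - t(2, -4)))*11 = (16*((-1)**2 - (-4)*(-4)*2))*11 = (16*(1 - 1*32))*11 = (16*(1 - 32))*11 = (16*(-31))*11 = -496*11 = -5456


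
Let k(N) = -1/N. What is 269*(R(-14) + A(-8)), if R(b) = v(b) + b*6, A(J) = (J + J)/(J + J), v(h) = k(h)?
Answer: -312309/14 ≈ -22308.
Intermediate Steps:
v(h) = -1/h
A(J) = 1 (A(J) = (2*J)/((2*J)) = (2*J)*(1/(2*J)) = 1)
R(b) = -1/b + 6*b (R(b) = -1/b + b*6 = -1/b + 6*b)
269*(R(-14) + A(-8)) = 269*((-1/(-14) + 6*(-14)) + 1) = 269*((-1*(-1/14) - 84) + 1) = 269*((1/14 - 84) + 1) = 269*(-1175/14 + 1) = 269*(-1161/14) = -312309/14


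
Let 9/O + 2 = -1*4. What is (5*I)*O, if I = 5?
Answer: -75/2 ≈ -37.500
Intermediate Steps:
O = -3/2 (O = 9/(-2 - 1*4) = 9/(-2 - 4) = 9/(-6) = 9*(-⅙) = -3/2 ≈ -1.5000)
(5*I)*O = (5*5)*(-3/2) = 25*(-3/2) = -75/2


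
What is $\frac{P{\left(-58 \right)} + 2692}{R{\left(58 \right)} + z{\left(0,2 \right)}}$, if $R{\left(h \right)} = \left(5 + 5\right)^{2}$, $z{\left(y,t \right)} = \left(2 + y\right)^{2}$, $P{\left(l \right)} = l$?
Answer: $\frac{1317}{52} \approx 25.327$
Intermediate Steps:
$R{\left(h \right)} = 100$ ($R{\left(h \right)} = 10^{2} = 100$)
$\frac{P{\left(-58 \right)} + 2692}{R{\left(58 \right)} + z{\left(0,2 \right)}} = \frac{-58 + 2692}{100 + \left(2 + 0\right)^{2}} = \frac{2634}{100 + 2^{2}} = \frac{2634}{100 + 4} = \frac{2634}{104} = 2634 \cdot \frac{1}{104} = \frac{1317}{52}$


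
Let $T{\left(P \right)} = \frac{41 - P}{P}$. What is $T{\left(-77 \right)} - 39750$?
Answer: $- \frac{3060868}{77} \approx -39752.0$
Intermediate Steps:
$T{\left(P \right)} = \frac{41 - P}{P}$
$T{\left(-77 \right)} - 39750 = \frac{41 - -77}{-77} - 39750 = - \frac{41 + 77}{77} - 39750 = \left(- \frac{1}{77}\right) 118 - 39750 = - \frac{118}{77} - 39750 = - \frac{3060868}{77}$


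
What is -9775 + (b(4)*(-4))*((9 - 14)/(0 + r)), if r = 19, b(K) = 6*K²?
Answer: -183805/19 ≈ -9674.0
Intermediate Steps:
-9775 + (b(4)*(-4))*((9 - 14)/(0 + r)) = -9775 + ((6*4²)*(-4))*((9 - 14)/(0 + 19)) = -9775 + ((6*16)*(-4))*(-5/19) = -9775 + (96*(-4))*(-5*1/19) = -9775 - 384*(-5/19) = -9775 + 1920/19 = -183805/19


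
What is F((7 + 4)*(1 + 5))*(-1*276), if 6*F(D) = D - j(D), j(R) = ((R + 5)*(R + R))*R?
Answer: 28450356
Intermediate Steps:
j(R) = 2*R**2*(5 + R) (j(R) = ((5 + R)*(2*R))*R = (2*R*(5 + R))*R = 2*R**2*(5 + R))
F(D) = D/6 - D**2*(5 + D)/3 (F(D) = (D - 2*D**2*(5 + D))/6 = D/6 - D**2*(5 + D)/3)
F((7 + 4)*(1 + 5))*(-1*276) = (((7 + 4)*(1 + 5))*(1 - 2*(7 + 4)*(1 + 5)*(5 + (7 + 4)*(1 + 5)))/6)*(-1*276) = ((11*6)*(1 - 2*11*6*(5 + 11*6))/6)*(-276) = ((1/6)*66*(1 - 2*66*(5 + 66)))*(-276) = ((1/6)*66*(1 - 2*66*71))*(-276) = ((1/6)*66*(1 - 9372))*(-276) = ((1/6)*66*(-9371))*(-276) = -103081*(-276) = 28450356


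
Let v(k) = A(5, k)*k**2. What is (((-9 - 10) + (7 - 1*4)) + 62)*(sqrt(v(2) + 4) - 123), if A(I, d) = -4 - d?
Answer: -5658 + 92*I*sqrt(5) ≈ -5658.0 + 205.72*I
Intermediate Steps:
v(k) = k**2*(-4 - k) (v(k) = (-4 - k)*k**2 = k**2*(-4 - k))
(((-9 - 10) + (7 - 1*4)) + 62)*(sqrt(v(2) + 4) - 123) = (((-9 - 10) + (7 - 1*4)) + 62)*(sqrt(2**2*(-4 - 1*2) + 4) - 123) = ((-19 + (7 - 4)) + 62)*(sqrt(4*(-4 - 2) + 4) - 123) = ((-19 + 3) + 62)*(sqrt(4*(-6) + 4) - 123) = (-16 + 62)*(sqrt(-24 + 4) - 123) = 46*(sqrt(-20) - 123) = 46*(2*I*sqrt(5) - 123) = 46*(-123 + 2*I*sqrt(5)) = -5658 + 92*I*sqrt(5)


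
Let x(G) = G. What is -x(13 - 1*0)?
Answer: -13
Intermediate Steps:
-x(13 - 1*0) = -(13 - 1*0) = -(13 + 0) = -1*13 = -13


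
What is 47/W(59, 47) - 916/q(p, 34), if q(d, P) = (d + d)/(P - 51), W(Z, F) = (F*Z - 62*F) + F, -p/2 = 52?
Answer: -3919/52 ≈ -75.365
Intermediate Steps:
p = -104 (p = -2*52 = -104)
W(Z, F) = -61*F + F*Z (W(Z, F) = (-62*F + F*Z) + F = -61*F + F*Z)
q(d, P) = 2*d/(-51 + P) (q(d, P) = (2*d)/(-51 + P) = 2*d/(-51 + P))
47/W(59, 47) - 916/q(p, 34) = 47/((47*(-61 + 59))) - 916/(2*(-104)/(-51 + 34)) = 47/((47*(-2))) - 916/(2*(-104)/(-17)) = 47/(-94) - 916/(2*(-104)*(-1/17)) = 47*(-1/94) - 916/208/17 = -½ - 916*17/208 = -½ - 3893/52 = -3919/52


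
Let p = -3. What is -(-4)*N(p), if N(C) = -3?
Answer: -12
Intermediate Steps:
-(-4)*N(p) = -(-4)*(-3) = -1*12 = -12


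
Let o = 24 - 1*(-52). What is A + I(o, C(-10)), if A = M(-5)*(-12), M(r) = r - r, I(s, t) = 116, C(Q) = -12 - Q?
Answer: 116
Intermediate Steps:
o = 76 (o = 24 + 52 = 76)
M(r) = 0
A = 0 (A = 0*(-12) = 0)
A + I(o, C(-10)) = 0 + 116 = 116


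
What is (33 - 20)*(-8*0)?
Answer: 0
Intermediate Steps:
(33 - 20)*(-8*0) = 13*0 = 0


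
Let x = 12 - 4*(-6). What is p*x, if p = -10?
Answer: -360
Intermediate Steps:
x = 36 (x = 12 + 24 = 36)
p*x = -10*36 = -360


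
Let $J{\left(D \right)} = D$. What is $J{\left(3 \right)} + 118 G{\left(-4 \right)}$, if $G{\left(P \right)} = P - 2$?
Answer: $-705$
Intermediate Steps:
$G{\left(P \right)} = -2 + P$ ($G{\left(P \right)} = P - 2 = -2 + P$)
$J{\left(3 \right)} + 118 G{\left(-4 \right)} = 3 + 118 \left(-2 - 4\right) = 3 + 118 \left(-6\right) = 3 - 708 = -705$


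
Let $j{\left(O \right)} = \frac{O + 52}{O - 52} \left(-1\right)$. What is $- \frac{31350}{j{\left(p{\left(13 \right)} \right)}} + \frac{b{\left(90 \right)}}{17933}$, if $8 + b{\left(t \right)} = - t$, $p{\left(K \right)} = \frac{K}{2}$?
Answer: $- \frac{1311799244}{53799} \approx -24383.0$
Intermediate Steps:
$p{\left(K \right)} = \frac{K}{2}$ ($p{\left(K \right)} = K \frac{1}{2} = \frac{K}{2}$)
$b{\left(t \right)} = -8 - t$
$j{\left(O \right)} = - \frac{52 + O}{-52 + O}$ ($j{\left(O \right)} = \frac{52 + O}{-52 + O} \left(-1\right) = - \frac{52 + O}{-52 + O}$)
$- \frac{31350}{j{\left(p{\left(13 \right)} \right)}} + \frac{b{\left(90 \right)}}{17933} = - \frac{31350}{\frac{1}{-52 + \frac{1}{2} \cdot 13} \left(-52 - \frac{1}{2} \cdot 13\right)} + \frac{-8 - 90}{17933} = - \frac{31350}{\frac{1}{-52 + \frac{13}{2}} \left(-52 - \frac{13}{2}\right)} + \left(-8 - 90\right) \frac{1}{17933} = - \frac{31350}{\frac{1}{- \frac{91}{2}} \left(-52 - \frac{13}{2}\right)} - \frac{98}{17933} = - \frac{31350}{\left(- \frac{2}{91}\right) \left(- \frac{117}{2}\right)} - \frac{98}{17933} = - \frac{31350}{\frac{9}{7}} - \frac{98}{17933} = \left(-31350\right) \frac{7}{9} - \frac{98}{17933} = - \frac{73150}{3} - \frac{98}{17933} = - \frac{1311799244}{53799}$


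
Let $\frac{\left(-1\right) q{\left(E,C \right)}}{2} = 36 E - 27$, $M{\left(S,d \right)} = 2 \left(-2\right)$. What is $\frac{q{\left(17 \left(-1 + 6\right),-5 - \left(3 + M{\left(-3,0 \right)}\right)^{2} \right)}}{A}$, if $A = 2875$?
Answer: $- \frac{6066}{2875} \approx -2.1099$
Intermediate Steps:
$M{\left(S,d \right)} = -4$
$q{\left(E,C \right)} = 54 - 72 E$ ($q{\left(E,C \right)} = - 2 \left(36 E - 27\right) = - 2 \left(-27 + 36 E\right) = 54 - 72 E$)
$\frac{q{\left(17 \left(-1 + 6\right),-5 - \left(3 + M{\left(-3,0 \right)}\right)^{2} \right)}}{A} = \frac{54 - 72 \cdot 17 \left(-1 + 6\right)}{2875} = \left(54 - 72 \cdot 17 \cdot 5\right) \frac{1}{2875} = \left(54 - 6120\right) \frac{1}{2875} = \left(-6066\right) \frac{1}{2875} = - \frac{6066}{2875}$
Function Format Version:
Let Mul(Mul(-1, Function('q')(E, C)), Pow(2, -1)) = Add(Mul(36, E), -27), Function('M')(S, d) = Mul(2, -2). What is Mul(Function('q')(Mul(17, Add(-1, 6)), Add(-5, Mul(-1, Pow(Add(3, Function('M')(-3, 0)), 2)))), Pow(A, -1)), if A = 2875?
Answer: Rational(-6066, 2875) ≈ -2.1099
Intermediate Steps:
Function('M')(S, d) = -4
Function('q')(E, C) = Add(54, Mul(-72, E)) (Function('q')(E, C) = Mul(-2, Add(Mul(36, E), -27)) = Mul(-2, Add(-27, Mul(36, E))) = Add(54, Mul(-72, E)))
Mul(Function('q')(Mul(17, Add(-1, 6)), Add(-5, Mul(-1, Pow(Add(3, Function('M')(-3, 0)), 2)))), Pow(A, -1)) = Mul(Add(54, Mul(-72, Mul(17, Add(-1, 6)))), Pow(2875, -1)) = Mul(Add(54, Mul(-72, Mul(17, 5))), Rational(1, 2875)) = Mul(Add(54, Mul(-72, 85)), Rational(1, 2875)) = Mul(Add(54, -6120), Rational(1, 2875)) = Mul(-6066, Rational(1, 2875)) = Rational(-6066, 2875)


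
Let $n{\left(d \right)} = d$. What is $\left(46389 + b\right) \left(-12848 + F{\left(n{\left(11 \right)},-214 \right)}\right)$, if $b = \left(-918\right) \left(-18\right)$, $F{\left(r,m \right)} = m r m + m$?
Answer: $30871031622$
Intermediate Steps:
$F{\left(r,m \right)} = m + r m^{2}$ ($F{\left(r,m \right)} = r m^{2} + m = m + r m^{2}$)
$b = 16524$
$\left(46389 + b\right) \left(-12848 + F{\left(n{\left(11 \right)},-214 \right)}\right) = \left(46389 + 16524\right) \left(-12848 - 214 \left(1 - 2354\right)\right) = 62913 \left(-12848 - 214 \left(1 - 2354\right)\right) = 62913 \left(-12848 - -503542\right) = 62913 \left(-12848 + 503542\right) = 62913 \cdot 490694 = 30871031622$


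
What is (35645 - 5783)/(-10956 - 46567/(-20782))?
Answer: -620592084/227641025 ≈ -2.7262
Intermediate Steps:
(35645 - 5783)/(-10956 - 46567/(-20782)) = 29862/(-10956 - 46567*(-1/20782)) = 29862/(-10956 + 46567/20782) = 29862/(-227641025/20782) = 29862*(-20782/227641025) = -620592084/227641025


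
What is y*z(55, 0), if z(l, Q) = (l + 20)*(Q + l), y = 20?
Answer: 82500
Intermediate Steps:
z(l, Q) = (20 + l)*(Q + l)
y*z(55, 0) = 20*(55² + 20*0 + 20*55 + 0*55) = 20*(3025 + 0 + 1100 + 0) = 20*4125 = 82500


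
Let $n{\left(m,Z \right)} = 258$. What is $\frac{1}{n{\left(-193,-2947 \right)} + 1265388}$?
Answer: $\frac{1}{1265646} \approx 7.9011 \cdot 10^{-7}$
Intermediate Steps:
$\frac{1}{n{\left(-193,-2947 \right)} + 1265388} = \frac{1}{258 + 1265388} = \frac{1}{1265646}$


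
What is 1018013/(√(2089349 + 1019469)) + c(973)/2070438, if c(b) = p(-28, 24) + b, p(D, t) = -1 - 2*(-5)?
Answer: 491/1035219 + 1018013*√3108818/3108818 ≈ 577.37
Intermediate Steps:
p(D, t) = 9 (p(D, t) = -1 + 10 = 9)
c(b) = 9 + b
1018013/(√(2089349 + 1019469)) + c(973)/2070438 = 1018013/(√(2089349 + 1019469)) + (9 + 973)/2070438 = 1018013/(√3108818) + 982*(1/2070438) = 1018013*(√3108818/3108818) + 491/1035219 = 1018013*√3108818/3108818 + 491/1035219 = 491/1035219 + 1018013*√3108818/3108818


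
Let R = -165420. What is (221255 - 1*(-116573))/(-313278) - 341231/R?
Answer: 8502776243/8637074460 ≈ 0.98445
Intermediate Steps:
(221255 - 1*(-116573))/(-313278) - 341231/R = (221255 - 1*(-116573))/(-313278) - 341231/(-165420) = (221255 + 116573)*(-1/313278) - 341231*(-1/165420) = 337828*(-1/313278) + 341231/165420 = -168914/156639 + 341231/165420 = 8502776243/8637074460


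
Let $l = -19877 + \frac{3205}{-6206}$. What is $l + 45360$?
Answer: $\frac{158144293}{6206} \approx 25482.0$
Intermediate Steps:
$l = - \frac{123359867}{6206}$ ($l = -19877 + 3205 \left(- \frac{1}{6206}\right) = -19877 - \frac{3205}{6206} = - \frac{123359867}{6206} \approx -19878.0$)
$l + 45360 = - \frac{123359867}{6206} + 45360 = \frac{158144293}{6206}$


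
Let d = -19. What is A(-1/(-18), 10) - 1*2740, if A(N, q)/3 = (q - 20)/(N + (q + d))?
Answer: -440600/161 ≈ -2736.6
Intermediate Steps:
A(N, q) = 3*(-20 + q)/(-19 + N + q) (A(N, q) = 3*((q - 20)/(N + (q - 19))) = 3*((-20 + q)/(N + (-19 + q))) = 3*((-20 + q)/(-19 + N + q)) = 3*(-20 + q)/(-19 + N + q))
A(-1/(-18), 10) - 1*2740 = 3*(-20 + 10)/(-19 - 1/(-18) + 10) - 1*2740 = 3*(-10)/(-19 - 1*(-1/18) + 10) - 2740 = 3*(-10)/(-19 + 1/18 + 10) - 2740 = 3*(-10)/(-161/18) - 2740 = 3*(-18/161)*(-10) - 2740 = 540/161 - 2740 = -440600/161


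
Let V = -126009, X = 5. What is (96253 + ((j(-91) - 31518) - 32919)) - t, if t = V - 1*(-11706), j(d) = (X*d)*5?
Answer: 143844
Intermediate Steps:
j(d) = 25*d (j(d) = (5*d)*5 = 25*d)
t = -114303 (t = -126009 - 1*(-11706) = -126009 + 11706 = -114303)
(96253 + ((j(-91) - 31518) - 32919)) - t = (96253 + ((25*(-91) - 31518) - 32919)) - 1*(-114303) = (96253 + ((-2275 - 31518) - 32919)) + 114303 = (96253 + (-33793 - 32919)) + 114303 = (96253 - 66712) + 114303 = 29541 + 114303 = 143844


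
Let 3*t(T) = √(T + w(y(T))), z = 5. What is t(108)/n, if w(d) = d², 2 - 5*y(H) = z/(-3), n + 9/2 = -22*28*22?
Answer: -2*√24421/1220085 ≈ -0.00025617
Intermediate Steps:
n = -27113/2 (n = -9/2 - 22*28*22 = -9/2 - 616*22 = -9/2 - 13552 = -27113/2 ≈ -13557.)
y(H) = 11/15 (y(H) = ⅖ - 1/(-3) = ⅖ - (-1)/3 = ⅖ - ⅕*(-5/3) = ⅖ + ⅓ = 11/15)
t(T) = √(121/225 + T)/3 (t(T) = √(T + (11/15)²)/3 = √(T + 121/225)/3 = √(121/225 + T)/3)
t(108)/n = (√(121 + 225*108)/45)/(-27113/2) = (√(121 + 24300)/45)*(-2/27113) = (√24421/45)*(-2/27113) = -2*√24421/1220085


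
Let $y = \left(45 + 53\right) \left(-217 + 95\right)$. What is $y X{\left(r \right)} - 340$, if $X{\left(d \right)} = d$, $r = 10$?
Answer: $-119900$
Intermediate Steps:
$y = -11956$ ($y = 98 \left(-122\right) = -11956$)
$y X{\left(r \right)} - 340 = \left(-11956\right) 10 - 340 = -119560 - 340 = -119900$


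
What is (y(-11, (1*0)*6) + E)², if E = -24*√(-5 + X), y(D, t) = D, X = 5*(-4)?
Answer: -14279 + 2640*I ≈ -14279.0 + 2640.0*I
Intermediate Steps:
X = -20
E = -120*I (E = -24*√(-5 - 20) = -120*I ≈ -120.0*I)
(y(-11, (1*0)*6) + E)² = (-11 - 120*I)²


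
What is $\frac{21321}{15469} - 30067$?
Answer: $- \frac{465085102}{15469} \approx -30066.0$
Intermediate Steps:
$\frac{21321}{15469} - 30067 = - \frac{465085102}{15469}$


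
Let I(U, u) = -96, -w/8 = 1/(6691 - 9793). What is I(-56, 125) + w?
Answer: -148892/1551 ≈ -95.997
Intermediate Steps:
w = 4/1551 (w = -8/(6691 - 9793) = -8/(-3102) = -8*(-1/3102) = 4/1551 ≈ 0.0025790)
I(-56, 125) + w = -96 + 4/1551 = -148892/1551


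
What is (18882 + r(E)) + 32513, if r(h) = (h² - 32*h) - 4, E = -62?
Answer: 57219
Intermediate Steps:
r(h) = -4 + h² - 32*h
(18882 + r(E)) + 32513 = (18882 + (-4 + (-62)² - 32*(-62))) + 32513 = (18882 + (-4 + 3844 + 1984)) + 32513 = (18882 + 5824) + 32513 = 24706 + 32513 = 57219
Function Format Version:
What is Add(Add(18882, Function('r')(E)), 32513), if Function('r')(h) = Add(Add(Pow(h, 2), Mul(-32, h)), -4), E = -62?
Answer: 57219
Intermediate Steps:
Function('r')(h) = Add(-4, Pow(h, 2), Mul(-32, h))
Add(Add(18882, Function('r')(E)), 32513) = Add(Add(18882, Add(-4, Pow(-62, 2), Mul(-32, -62))), 32513) = Add(Add(18882, Add(-4, 3844, 1984)), 32513) = Add(Add(18882, 5824), 32513) = Add(24706, 32513) = 57219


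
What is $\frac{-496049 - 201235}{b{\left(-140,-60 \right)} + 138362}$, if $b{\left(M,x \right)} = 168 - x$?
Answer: $- \frac{348642}{69295} \approx -5.0313$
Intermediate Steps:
$\frac{-496049 - 201235}{b{\left(-140,-60 \right)} + 138362} = \frac{-496049 - 201235}{\left(168 - -60\right) + 138362} = - \frac{697284}{\left(168 + 60\right) + 138362} = - \frac{697284}{228 + 138362} = - \frac{697284}{138590} = \left(-697284\right) \frac{1}{138590} = - \frac{348642}{69295}$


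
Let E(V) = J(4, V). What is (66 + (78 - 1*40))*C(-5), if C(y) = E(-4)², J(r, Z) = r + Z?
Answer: 0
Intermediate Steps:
J(r, Z) = Z + r
E(V) = 4 + V (E(V) = V + 4 = 4 + V)
C(y) = 0 (C(y) = (4 - 4)² = 0² = 0)
(66 + (78 - 1*40))*C(-5) = (66 + (78 - 1*40))*0 = (66 + (78 - 40))*0 = (66 + 38)*0 = 104*0 = 0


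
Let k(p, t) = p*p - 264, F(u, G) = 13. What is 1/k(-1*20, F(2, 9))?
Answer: 1/136 ≈ 0.0073529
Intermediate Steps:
k(p, t) = -264 + p**2 (k(p, t) = p**2 - 264 = -264 + p**2)
1/k(-1*20, F(2, 9)) = 1/(-264 + (-1*20)**2) = 1/(-264 + (-20)**2) = 1/(-264 + 400) = 1/136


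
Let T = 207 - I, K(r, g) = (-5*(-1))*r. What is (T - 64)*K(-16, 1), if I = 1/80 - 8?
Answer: -12079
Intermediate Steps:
I = -639/80 (I = 1/80 - 8 = -639/80 ≈ -7.9875)
K(r, g) = 5*r
T = 17199/80 (T = 207 - 1*(-639/80) = 207 + 639/80 = 17199/80 ≈ 214.99)
(T - 64)*K(-16, 1) = (17199/80 - 64)*(5*(-16)) = (12079/80)*(-80) = -12079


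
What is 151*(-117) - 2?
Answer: -17669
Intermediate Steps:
151*(-117) - 2 = -17667 - 2 = -17669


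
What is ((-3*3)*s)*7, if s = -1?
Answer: 63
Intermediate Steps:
((-3*3)*s)*7 = (-3*3*(-1))*7 = -9*(-1)*7 = 9*7 = 63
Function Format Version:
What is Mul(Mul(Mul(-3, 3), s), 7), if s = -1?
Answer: 63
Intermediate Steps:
Mul(Mul(Mul(-3, 3), s), 7) = Mul(Mul(Mul(-3, 3), -1), 7) = Mul(Mul(-9, -1), 7) = Mul(9, 7) = 63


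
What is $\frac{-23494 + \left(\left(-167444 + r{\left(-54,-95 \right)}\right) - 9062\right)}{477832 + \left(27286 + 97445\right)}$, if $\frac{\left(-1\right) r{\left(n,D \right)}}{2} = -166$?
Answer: $- \frac{199668}{602563} \approx -0.33136$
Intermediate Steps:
$r{\left(n,D \right)} = 332$ ($r{\left(n,D \right)} = \left(-2\right) \left(-166\right) = 332$)
$\frac{-23494 + \left(\left(-167444 + r{\left(-54,-95 \right)}\right) - 9062\right)}{477832 + \left(27286 + 97445\right)} = \frac{-23494 + \left(\left(-167444 + 332\right) - 9062\right)}{477832 + \left(27286 + 97445\right)} = \frac{-23494 - 176174}{477832 + 124731} = \frac{-23494 - 176174}{602563} = \left(-199668\right) \frac{1}{602563} = - \frac{199668}{602563}$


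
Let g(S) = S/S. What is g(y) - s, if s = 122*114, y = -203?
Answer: -13907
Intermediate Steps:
s = 13908
g(S) = 1
g(y) - s = 1 - 1*13908 = 1 - 13908 = -13907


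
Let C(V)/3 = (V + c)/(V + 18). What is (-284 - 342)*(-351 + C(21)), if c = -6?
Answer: 2847048/13 ≈ 2.1900e+5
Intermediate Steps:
C(V) = 3*(-6 + V)/(18 + V) (C(V) = 3*((V - 6)/(V + 18)) = 3*((-6 + V)/(18 + V)) = 3*(-6 + V)/(18 + V))
(-284 - 342)*(-351 + C(21)) = (-284 - 342)*(-351 + 3*(-6 + 21)/(18 + 21)) = -626*(-351 + 3*15/39) = -626*(-351 + 3*(1/39)*15) = -626*(-351 + 15/13) = -626*(-4548/13) = 2847048/13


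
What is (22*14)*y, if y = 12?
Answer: 3696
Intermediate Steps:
(22*14)*y = (22*14)*12 = 308*12 = 3696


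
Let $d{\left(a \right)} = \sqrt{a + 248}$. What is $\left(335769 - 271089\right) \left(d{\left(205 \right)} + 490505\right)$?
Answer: $31725863400 + 64680 \sqrt{453} \approx 3.1727 \cdot 10^{10}$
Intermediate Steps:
$d{\left(a \right)} = \sqrt{248 + a}$
$\left(335769 - 271089\right) \left(d{\left(205 \right)} + 490505\right) = \left(335769 - 271089\right) \left(\sqrt{248 + 205} + 490505\right) = \left(335769 - 271089\right) \left(\sqrt{453} + 490505\right) = 64680 \left(490505 + \sqrt{453}\right) = 31725863400 + 64680 \sqrt{453}$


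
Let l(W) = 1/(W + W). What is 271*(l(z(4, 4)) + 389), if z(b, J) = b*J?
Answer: 3373679/32 ≈ 1.0543e+5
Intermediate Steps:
z(b, J) = J*b
l(W) = 1/(2*W)
271*(l(z(4, 4)) + 389) = 271*(1/(2*((4*4))) + 389) = 271*((1/2)/16 + 389) = 271*((1/2)*(1/16) + 389) = 271*(1/32 + 389) = 271*(12449/32) = 3373679/32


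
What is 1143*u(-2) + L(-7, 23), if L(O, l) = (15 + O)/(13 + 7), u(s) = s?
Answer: -11428/5 ≈ -2285.6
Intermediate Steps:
L(O, l) = 3/4 + O/20 (L(O, l) = (15 + O)/20 = (15 + O)*(1/20) = 3/4 + O/20)
1143*u(-2) + L(-7, 23) = 1143*(-2) + (3/4 + (1/20)*(-7)) = -2286 + (3/4 - 7/20) = -2286 + 2/5 = -11428/5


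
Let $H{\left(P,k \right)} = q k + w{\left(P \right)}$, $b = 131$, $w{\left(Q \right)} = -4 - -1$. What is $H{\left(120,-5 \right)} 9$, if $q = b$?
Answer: $-5922$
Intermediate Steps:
$w{\left(Q \right)} = -3$ ($w{\left(Q \right)} = -4 + 1 = -3$)
$q = 131$
$H{\left(P,k \right)} = -3 + 131 k$ ($H{\left(P,k \right)} = 131 k - 3 = -3 + 131 k$)
$H{\left(120,-5 \right)} 9 = \left(-3 + 131 \left(-5\right)\right) 9 = \left(-3 - 655\right) 9 = \left(-658\right) 9 = -5922$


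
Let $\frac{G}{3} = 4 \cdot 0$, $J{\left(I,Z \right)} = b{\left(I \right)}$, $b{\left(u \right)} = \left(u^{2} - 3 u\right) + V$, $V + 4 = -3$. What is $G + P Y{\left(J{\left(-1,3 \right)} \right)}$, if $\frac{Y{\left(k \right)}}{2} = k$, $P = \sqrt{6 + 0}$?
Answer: $- 6 \sqrt{6} \approx -14.697$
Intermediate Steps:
$V = -7$ ($V = -4 - 3 = -7$)
$b{\left(u \right)} = -7 + u^{2} - 3 u$ ($b{\left(u \right)} = \left(u^{2} - 3 u\right) - 7 = -7 + u^{2} - 3 u$)
$J{\left(I,Z \right)} = -7 + I^{2} - 3 I$
$P = \sqrt{6} \approx 2.4495$
$Y{\left(k \right)} = 2 k$
$G = 0$ ($G = 3 \cdot 4 \cdot 0 = 3 \cdot 0 = 0$)
$G + P Y{\left(J{\left(-1,3 \right)} \right)} = 0 + \sqrt{6} \cdot 2 \left(-7 + \left(-1\right)^{2} - -3\right) = 0 + \sqrt{6} \cdot 2 \left(-7 + 1 + 3\right) = 0 + \sqrt{6} \cdot 2 \left(-3\right) = 0 + \sqrt{6} \left(-6\right) = 0 - 6 \sqrt{6} = - 6 \sqrt{6}$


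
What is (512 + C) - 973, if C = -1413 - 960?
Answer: -2834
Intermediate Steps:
C = -2373
(512 + C) - 973 = (512 - 2373) - 973 = -1861 - 973 = -2834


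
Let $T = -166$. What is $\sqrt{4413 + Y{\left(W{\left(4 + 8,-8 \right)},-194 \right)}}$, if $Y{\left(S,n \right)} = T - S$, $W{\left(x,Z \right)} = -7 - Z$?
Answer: $\sqrt{4246} \approx 65.161$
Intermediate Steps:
$Y{\left(S,n \right)} = -166 - S$
$\sqrt{4413 + Y{\left(W{\left(4 + 8,-8 \right)},-194 \right)}} = \sqrt{4413 - \left(159 + 8\right)} = \sqrt{4413 - 167} = \sqrt{4246}$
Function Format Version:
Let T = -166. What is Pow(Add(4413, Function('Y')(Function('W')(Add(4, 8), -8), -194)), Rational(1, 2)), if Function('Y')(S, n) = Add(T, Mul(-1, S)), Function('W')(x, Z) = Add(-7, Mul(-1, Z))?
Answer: Pow(4246, Rational(1, 2)) ≈ 65.161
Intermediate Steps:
Function('Y')(S, n) = Add(-166, Mul(-1, S))
Pow(Add(4413, Function('Y')(Function('W')(Add(4, 8), -8), -194)), Rational(1, 2)) = Pow(Add(4413, Add(-166, Mul(-1, Add(-7, Mul(-1, -8))))), Rational(1, 2)) = Pow(Add(4413, Add(-166, Mul(-1, Add(-7, 8)))), Rational(1, 2)) = Pow(Add(4413, Add(-166, Mul(-1, 1))), Rational(1, 2)) = Pow(Add(4413, Add(-166, -1)), Rational(1, 2)) = Pow(Add(4413, -167), Rational(1, 2)) = Pow(4246, Rational(1, 2))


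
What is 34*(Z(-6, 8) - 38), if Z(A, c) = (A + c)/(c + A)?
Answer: -1258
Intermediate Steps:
Z(A, c) = 1 (Z(A, c) = (A + c)/(A + c) = 1)
34*(Z(-6, 8) - 38) = 34*(1 - 38) = 34*(-37) = -1258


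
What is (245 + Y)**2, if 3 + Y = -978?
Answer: 541696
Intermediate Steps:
Y = -981 (Y = -3 - 978 = -981)
(245 + Y)**2 = (245 - 981)**2 = (-736)**2 = 541696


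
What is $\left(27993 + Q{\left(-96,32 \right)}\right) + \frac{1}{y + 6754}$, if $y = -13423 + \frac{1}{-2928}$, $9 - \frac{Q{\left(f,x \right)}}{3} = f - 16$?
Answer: $\frac{553702873620}{19526833} \approx 28356.0$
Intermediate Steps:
$Q{\left(f,x \right)} = 75 - 3 f$ ($Q{\left(f,x \right)} = 27 - 3 \left(f - 16\right) = 27 - 3 \left(-16 + f\right) = 27 - \left(-48 + 3 f\right) = 75 - 3 f$)
$y = - \frac{39302545}{2928}$ ($y = -13423 - \frac{1}{2928} = - \frac{39302545}{2928} \approx -13423.0$)
$\left(27993 + Q{\left(-96,32 \right)}\right) + \frac{1}{y + 6754} = \left(27993 + \left(75 - -288\right)\right) + \frac{1}{- \frac{39302545}{2928} + 6754} = \left(27993 + \left(75 + 288\right)\right) + \frac{1}{- \frac{19526833}{2928}} = \left(27993 + 363\right) - \frac{2928}{19526833} = 28356 - \frac{2928}{19526833} = \frac{553702873620}{19526833}$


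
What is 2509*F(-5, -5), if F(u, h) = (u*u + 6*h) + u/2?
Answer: -37635/2 ≈ -18818.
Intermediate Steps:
F(u, h) = u² + u/2 + 6*h (F(u, h) = (u² + 6*h) + u*(½) = (u² + 6*h) + u/2 = u² + u/2 + 6*h)
2509*F(-5, -5) = 2509*((-5)² + (½)*(-5) + 6*(-5)) = 2509*(25 - 5/2 - 30) = 2509*(-15/2) = -37635/2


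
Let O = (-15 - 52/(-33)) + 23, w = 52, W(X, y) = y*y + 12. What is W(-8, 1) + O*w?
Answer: 16861/33 ≈ 510.94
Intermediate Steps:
W(X, y) = 12 + y² (W(X, y) = y² + 12 = 12 + y²)
O = 316/33 (O = (-15 - 52*(-1/33)) + 23 = (-15 + 52/33) + 23 = -443/33 + 23 = 316/33 ≈ 9.5758)
W(-8, 1) + O*w = (12 + 1²) + (316/33)*52 = (12 + 1) + 16432/33 = 13 + 16432/33 = 16861/33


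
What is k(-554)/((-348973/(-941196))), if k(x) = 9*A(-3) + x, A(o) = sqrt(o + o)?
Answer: -521422584/348973 + 8470764*I*sqrt(6)/348973 ≈ -1494.2 + 59.457*I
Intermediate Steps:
A(o) = sqrt(2)*sqrt(o) (A(o) = sqrt(2*o) = sqrt(2)*sqrt(o))
k(x) = x + 9*I*sqrt(6) (k(x) = 9*(sqrt(2)*sqrt(-3)) + x = 9*(sqrt(2)*(I*sqrt(3))) + x = 9*(I*sqrt(6)) + x = 9*I*sqrt(6) + x = x + 9*I*sqrt(6))
k(-554)/((-348973/(-941196))) = (-554 + 9*I*sqrt(6))/((-348973/(-941196))) = (-554 + 9*I*sqrt(6))/((-348973*(-1/941196))) = (-554 + 9*I*sqrt(6))/(348973/941196) = (-554 + 9*I*sqrt(6))*(941196/348973) = -521422584/348973 + 8470764*I*sqrt(6)/348973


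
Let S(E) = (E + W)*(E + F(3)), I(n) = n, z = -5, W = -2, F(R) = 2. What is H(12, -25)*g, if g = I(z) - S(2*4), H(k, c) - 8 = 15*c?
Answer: 23855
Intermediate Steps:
S(E) = (-2 + E)*(2 + E) (S(E) = (E - 2)*(E + 2) = (-2 + E)*(2 + E))
H(k, c) = 8 + 15*c
g = -65 (g = -5 - (-4 + (2*4)²) = -5 - (-4 + 8²) = -5 - (-4 + 64) = -5 - 1*60 = -5 - 60 = -65)
H(12, -25)*g = (8 + 15*(-25))*(-65) = (8 - 375)*(-65) = -367*(-65) = 23855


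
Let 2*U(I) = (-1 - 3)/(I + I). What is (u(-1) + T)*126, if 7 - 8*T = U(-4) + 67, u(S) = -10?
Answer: -35343/16 ≈ -2208.9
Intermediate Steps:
U(I) = -1/I (U(I) = ((-1 - 3)/(I + I))/2 = (-4*1/(2*I))/2 = (-2/I)/2 = -1/I)
T = -241/32 (T = 7/8 - (-1/(-4) + 67)/8 = 7/8 - (-1*(-¼) + 67)/8 = 7/8 - (¼ + 67)/8 = 7/8 - ⅛*269/4 = 7/8 - 269/32 = -241/32 ≈ -7.5313)
(u(-1) + T)*126 = (-10 - 241/32)*126 = -561/32*126 = -35343/16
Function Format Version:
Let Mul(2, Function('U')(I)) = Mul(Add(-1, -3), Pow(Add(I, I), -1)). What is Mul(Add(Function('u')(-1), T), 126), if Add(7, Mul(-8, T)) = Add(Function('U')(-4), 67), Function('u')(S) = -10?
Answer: Rational(-35343, 16) ≈ -2208.9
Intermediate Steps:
Function('U')(I) = Mul(-1, Pow(I, -1)) (Function('U')(I) = Mul(Rational(1, 2), Mul(Add(-1, -3), Pow(Add(I, I), -1))) = Mul(Rational(1, 2), Mul(-4, Pow(Mul(2, I), -1))) = Mul(Rational(1, 2), Mul(-4, Mul(Rational(1, 2), Pow(I, -1)))) = Mul(Rational(1, 2), Mul(-2, Pow(I, -1))) = Mul(-1, Pow(I, -1)))
T = Rational(-241, 32) (T = Add(Rational(7, 8), Mul(Rational(-1, 8), Add(Mul(-1, Pow(-4, -1)), 67))) = Add(Rational(7, 8), Mul(Rational(-1, 8), Add(Mul(-1, Rational(-1, 4)), 67))) = Add(Rational(7, 8), Mul(Rational(-1, 8), Add(Rational(1, 4), 67))) = Add(Rational(7, 8), Mul(Rational(-1, 8), Rational(269, 4))) = Add(Rational(7, 8), Rational(-269, 32)) = Rational(-241, 32) ≈ -7.5313)
Mul(Add(Function('u')(-1), T), 126) = Mul(Add(-10, Rational(-241, 32)), 126) = Mul(Rational(-561, 32), 126) = Rational(-35343, 16)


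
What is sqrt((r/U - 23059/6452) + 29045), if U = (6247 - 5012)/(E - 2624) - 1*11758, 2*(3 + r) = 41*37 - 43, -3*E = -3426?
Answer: sqrt(1504446337923446926365)/227603978 ≈ 170.42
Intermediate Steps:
E = 1142 (E = -1/3*(-3426) = 1142)
r = 734 (r = -3 + (41*37 - 43)/2 = -3 + (1517 - 43)/2 = -3 + (1/2)*1474 = -3 + 737 = 734)
U = -70553/6 (U = (6247 - 5012)/(1142 - 2624) - 1*11758 = 1235/(-1482) - 11758 = 1235*(-1/1482) - 11758 = -5/6 - 11758 = -70553/6 ≈ -11759.)
sqrt((r/U - 23059/6452) + 29045) = sqrt((734/(-70553/6) - 23059/6452) + 29045) = sqrt((734*(-6/70553) - 23059*1/6452) + 29045) = sqrt((-4404/70553 - 23059/6452) + 29045) = sqrt(-1655296235/455207956 + 29045) = sqrt(13219859785785/455207956) = sqrt(1504446337923446926365)/227603978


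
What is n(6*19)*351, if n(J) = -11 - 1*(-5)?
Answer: -2106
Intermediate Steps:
n(J) = -6 (n(J) = -11 + 5 = -6)
n(6*19)*351 = -6*351 = -2106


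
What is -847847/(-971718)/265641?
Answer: 77077/23466194658 ≈ 3.2846e-6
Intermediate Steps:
-847847/(-971718)/265641 = -847847*(-1/971718)*(1/265641) = (77077/88338)*(1/265641) = 77077/23466194658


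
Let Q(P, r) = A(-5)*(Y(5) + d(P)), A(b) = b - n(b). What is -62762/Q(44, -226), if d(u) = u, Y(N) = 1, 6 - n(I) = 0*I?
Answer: 62762/495 ≈ 126.79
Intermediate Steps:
n(I) = 6 (n(I) = 6 - 0*I = 6 - 1*0 = 6 + 0 = 6)
A(b) = -6 + b (A(b) = b - 1*6 = b - 6 = -6 + b)
Q(P, r) = -11 - 11*P (Q(P, r) = (-6 - 5)*(1 + P) = -11*(1 + P) = -11 - 11*P)
-62762/Q(44, -226) = -62762/(-11 - 11*44) = -62762/(-11 - 484) = -62762/(-495) = -62762*(-1/495) = 62762/495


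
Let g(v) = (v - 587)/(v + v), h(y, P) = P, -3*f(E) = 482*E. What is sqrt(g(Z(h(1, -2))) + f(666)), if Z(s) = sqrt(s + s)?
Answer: sqrt(-428014 + 587*I)/2 ≈ 0.22431 + 327.11*I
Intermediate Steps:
f(E) = -482*E/3
Z(s) = sqrt(2)*sqrt(s) (Z(s) = sqrt(2*s) = sqrt(2)*sqrt(s))
g(v) = (-587 + v)/(2*v) (g(v) = (-587 + v)/((2*v)) = (-587 + v)*(1/(2*v)) = (-587 + v)/(2*v))
sqrt(g(Z(h(1, -2))) + f(666)) = sqrt((-587 + sqrt(2)*sqrt(-2))/(2*((sqrt(2)*sqrt(-2)))) - 482/3*666) = sqrt((-587 + sqrt(2)*(I*sqrt(2)))/(2*((sqrt(2)*(I*sqrt(2))))) - 107004) = sqrt((-587 + 2*I)/(2*((2*I))) - 107004) = sqrt((-I/2)*(-587 + 2*I)/2 - 107004) = sqrt(-I*(-587 + 2*I)/4 - 107004) = sqrt(-107004 - I*(-587 + 2*I)/4)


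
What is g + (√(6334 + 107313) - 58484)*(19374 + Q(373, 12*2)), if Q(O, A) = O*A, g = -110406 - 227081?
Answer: -1656955271 + 28326*√113647 ≈ -1.6474e+9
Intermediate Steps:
g = -337487
Q(O, A) = A*O
g + (√(6334 + 107313) - 58484)*(19374 + Q(373, 12*2)) = -337487 + (√(6334 + 107313) - 58484)*(19374 + (12*2)*373) = -337487 + (√113647 - 58484)*(19374 + 24*373) = -337487 + (-58484 + √113647)*(19374 + 8952) = -337487 + (-58484 + √113647)*28326 = -337487 + (-1656617784 + 28326*√113647) = -1656955271 + 28326*√113647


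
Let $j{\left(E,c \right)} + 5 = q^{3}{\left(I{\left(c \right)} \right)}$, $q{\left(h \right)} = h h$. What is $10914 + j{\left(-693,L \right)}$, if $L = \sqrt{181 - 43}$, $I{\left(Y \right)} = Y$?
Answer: $2638981$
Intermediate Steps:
$L = \sqrt{138} \approx 11.747$
$q{\left(h \right)} = h^{2}$
$j{\left(E,c \right)} = -5 + c^{6}$ ($j{\left(E,c \right)} = -5 + \left(c^{2}\right)^{3} = -5 + c^{6}$)
$10914 + j{\left(-693,L \right)} = 10914 - \left(5 - \left(\sqrt{138}\right)^{6}\right) = 10914 + \left(-5 + 2628072\right) = 10914 + 2628067 = 2638981$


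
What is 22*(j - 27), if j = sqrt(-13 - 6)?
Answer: -594 + 22*I*sqrt(19) ≈ -594.0 + 95.896*I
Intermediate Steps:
j = I*sqrt(19) (j = sqrt(-19) = I*sqrt(19) ≈ 4.3589*I)
22*(j - 27) = 22*(I*sqrt(19) - 27) = 22*(-27 + I*sqrt(19)) = -594 + 22*I*sqrt(19)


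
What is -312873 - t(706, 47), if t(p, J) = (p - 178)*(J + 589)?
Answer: -648681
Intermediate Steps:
t(p, J) = (-178 + p)*(589 + J)
-312873 - t(706, 47) = -312873 - (-104842 - 178*47 + 589*706 + 47*706) = -312873 - (-104842 - 8366 + 415834 + 33182) = -312873 - 1*335808 = -312873 - 335808 = -648681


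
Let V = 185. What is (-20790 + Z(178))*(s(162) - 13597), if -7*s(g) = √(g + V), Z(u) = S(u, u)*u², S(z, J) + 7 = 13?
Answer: -2302162458 - 169314*√347/7 ≈ -2.3026e+9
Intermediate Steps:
S(z, J) = 6 (S(z, J) = -7 + 13 = 6)
Z(u) = 6*u²
s(g) = -√(185 + g)/7 (s(g) = -√(g + 185)/7 = -√(185 + g)/7)
(-20790 + Z(178))*(s(162) - 13597) = (-20790 + 6*178²)*(-√(185 + 162)/7 - 13597) = (-20790 + 6*31684)*(-√347/7 - 13597) = (-20790 + 190104)*(-13597 - √347/7) = 169314*(-13597 - √347/7) = -2302162458 - 169314*√347/7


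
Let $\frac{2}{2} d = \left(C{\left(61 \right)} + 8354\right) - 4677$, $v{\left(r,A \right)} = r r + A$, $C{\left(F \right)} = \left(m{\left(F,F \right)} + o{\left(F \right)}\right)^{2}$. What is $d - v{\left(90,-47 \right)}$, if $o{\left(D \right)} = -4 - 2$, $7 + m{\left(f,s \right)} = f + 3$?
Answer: $-1775$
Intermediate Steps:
$m{\left(f,s \right)} = -4 + f$ ($m{\left(f,s \right)} = -7 + \left(f + 3\right) = -7 + \left(3 + f\right) = -4 + f$)
$o{\left(D \right)} = -6$
$C{\left(F \right)} = \left(-10 + F\right)^{2}$ ($C{\left(F \right)} = \left(\left(-4 + F\right) - 6\right)^{2} = \left(-10 + F\right)^{2}$)
$v{\left(r,A \right)} = A + r^{2}$ ($v{\left(r,A \right)} = r^{2} + A = A + r^{2}$)
$d = 6278$ ($d = \left(\left(-10 + 61\right)^{2} + 8354\right) - 4677 = \left(51^{2} + 8354\right) - 4677 = \left(2601 + 8354\right) - 4677 = 10955 - 4677 = 6278$)
$d - v{\left(90,-47 \right)} = 6278 - \left(-47 + 90^{2}\right) = 6278 - \left(-47 + 8100\right) = 6278 - 8053 = -1775$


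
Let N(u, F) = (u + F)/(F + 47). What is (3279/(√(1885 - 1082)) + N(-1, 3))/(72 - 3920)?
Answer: -1/96200 - 3279*√803/3089944 ≈ -0.030081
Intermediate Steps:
N(u, F) = (F + u)/(47 + F)
(3279/(√(1885 - 1082)) + N(-1, 3))/(72 - 3920) = (3279/(√(1885 - 1082)) + (3 - 1)/(47 + 3))/(72 - 3920) = (3279/(√803) + 2/50)/(-3848) = (3279*(√803/803) + (1/50)*2)*(-1/3848) = (3279*√803/803 + 1/25)*(-1/3848) = (1/25 + 3279*√803/803)*(-1/3848) = -1/96200 - 3279*√803/3089944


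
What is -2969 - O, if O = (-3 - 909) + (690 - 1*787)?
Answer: -1960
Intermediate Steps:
O = -1009 (O = -912 + (690 - 787) = -912 - 97 = -1009)
-2969 - O = -2969 - 1*(-1009) = -2969 + 1009 = -1960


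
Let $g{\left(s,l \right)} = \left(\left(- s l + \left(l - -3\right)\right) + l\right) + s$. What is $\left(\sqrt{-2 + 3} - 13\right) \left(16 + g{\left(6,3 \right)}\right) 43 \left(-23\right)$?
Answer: $154284$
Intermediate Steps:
$g{\left(s,l \right)} = 3 + s + 2 l - l s$ ($g{\left(s,l \right)} = \left(\left(- l s + \left(l + 3\right)\right) + l\right) + s = \left(\left(- l s + \left(3 + l\right)\right) + l\right) + s = \left(\left(3 + l - l s\right) + l\right) + s = \left(3 + 2 l - l s\right) + s = 3 + s + 2 l - l s$)
$\left(\sqrt{-2 + 3} - 13\right) \left(16 + g{\left(6,3 \right)}\right) 43 \left(-23\right) = \left(\sqrt{-2 + 3} - 13\right) \left(16 + \left(3 + 6 + 2 \cdot 3 - 3 \cdot 6\right)\right) 43 \left(-23\right) = \left(\sqrt{1} - 13\right) \left(16 + \left(3 + 6 + 6 - 18\right)\right) 43 \left(-23\right) = \left(1 - 13\right) \left(16 - 3\right) 43 \left(-23\right) = \left(-12\right) 13 \cdot 43 \left(-23\right) = \left(-156\right) 43 \left(-23\right) = \left(-6708\right) \left(-23\right) = 154284$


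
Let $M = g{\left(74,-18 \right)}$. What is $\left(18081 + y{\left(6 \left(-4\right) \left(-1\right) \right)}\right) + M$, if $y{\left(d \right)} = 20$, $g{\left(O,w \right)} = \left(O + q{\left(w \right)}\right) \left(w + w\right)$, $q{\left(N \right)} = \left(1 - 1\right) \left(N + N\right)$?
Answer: $15437$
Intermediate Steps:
$q{\left(N \right)} = 0$ ($q{\left(N \right)} = 0 \cdot 2 N = 0$)
$g{\left(O,w \right)} = 2 O w$ ($g{\left(O,w \right)} = \left(O + 0\right) \left(w + w\right) = O 2 w = 2 O w$)
$M = -2664$ ($M = 2 \cdot 74 \left(-18\right) = -2664$)
$\left(18081 + y{\left(6 \left(-4\right) \left(-1\right) \right)}\right) + M = \left(18081 + 20\right) - 2664 = 18101 - 2664 = 15437$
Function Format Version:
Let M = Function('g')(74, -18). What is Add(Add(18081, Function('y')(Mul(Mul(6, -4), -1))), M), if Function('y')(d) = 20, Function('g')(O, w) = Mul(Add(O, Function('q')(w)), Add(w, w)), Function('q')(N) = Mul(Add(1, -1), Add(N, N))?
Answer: 15437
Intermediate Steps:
Function('q')(N) = 0 (Function('q')(N) = Mul(0, Mul(2, N)) = 0)
Function('g')(O, w) = Mul(2, O, w) (Function('g')(O, w) = Mul(Add(O, 0), Add(w, w)) = Mul(O, Mul(2, w)) = Mul(2, O, w))
M = -2664 (M = Mul(2, 74, -18) = -2664)
Add(Add(18081, Function('y')(Mul(Mul(6, -4), -1))), M) = Add(Add(18081, 20), -2664) = Add(18101, -2664) = 15437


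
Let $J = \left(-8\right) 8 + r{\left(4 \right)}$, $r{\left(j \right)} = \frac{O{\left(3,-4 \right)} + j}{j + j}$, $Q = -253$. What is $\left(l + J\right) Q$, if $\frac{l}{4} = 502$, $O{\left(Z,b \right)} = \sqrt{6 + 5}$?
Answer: $- \frac{983917}{2} - \frac{253 \sqrt{11}}{8} \approx -4.9206 \cdot 10^{5}$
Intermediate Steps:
$O{\left(Z,b \right)} = \sqrt{11}$
$l = 2008$ ($l = 4 \cdot 502 = 2008$)
$r{\left(j \right)} = \frac{j + \sqrt{11}}{2 j}$ ($r{\left(j \right)} = \frac{\sqrt{11} + j}{j + j} = \frac{j + \sqrt{11}}{2 j}$)
$J = - \frac{127}{2} + \frac{\sqrt{11}}{8}$ ($J = \left(-8\right) 8 + \frac{4 + \sqrt{11}}{2 \cdot 4} = -64 + \frac{1}{2} \cdot \frac{1}{4} \left(4 + \sqrt{11}\right) = -64 + \left(\frac{1}{2} + \frac{\sqrt{11}}{8}\right) = - \frac{127}{2} + \frac{\sqrt{11}}{8} \approx -63.085$)
$\left(l + J\right) Q = \left(2008 - \left(\frac{127}{2} - \frac{\sqrt{11}}{8}\right)\right) \left(-253\right) = \left(\frac{3889}{2} + \frac{\sqrt{11}}{8}\right) \left(-253\right) = - \frac{983917}{2} - \frac{253 \sqrt{11}}{8}$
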